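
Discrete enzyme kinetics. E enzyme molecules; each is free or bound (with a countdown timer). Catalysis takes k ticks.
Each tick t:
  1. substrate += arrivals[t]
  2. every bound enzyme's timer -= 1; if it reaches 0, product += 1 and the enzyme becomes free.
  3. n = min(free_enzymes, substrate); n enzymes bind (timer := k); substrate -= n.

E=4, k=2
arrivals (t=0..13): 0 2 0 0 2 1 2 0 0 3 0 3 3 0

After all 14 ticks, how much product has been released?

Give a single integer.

t=0: arr=0 -> substrate=0 bound=0 product=0
t=1: arr=2 -> substrate=0 bound=2 product=0
t=2: arr=0 -> substrate=0 bound=2 product=0
t=3: arr=0 -> substrate=0 bound=0 product=2
t=4: arr=2 -> substrate=0 bound=2 product=2
t=5: arr=1 -> substrate=0 bound=3 product=2
t=6: arr=2 -> substrate=0 bound=3 product=4
t=7: arr=0 -> substrate=0 bound=2 product=5
t=8: arr=0 -> substrate=0 bound=0 product=7
t=9: arr=3 -> substrate=0 bound=3 product=7
t=10: arr=0 -> substrate=0 bound=3 product=7
t=11: arr=3 -> substrate=0 bound=3 product=10
t=12: arr=3 -> substrate=2 bound=4 product=10
t=13: arr=0 -> substrate=0 bound=3 product=13

Answer: 13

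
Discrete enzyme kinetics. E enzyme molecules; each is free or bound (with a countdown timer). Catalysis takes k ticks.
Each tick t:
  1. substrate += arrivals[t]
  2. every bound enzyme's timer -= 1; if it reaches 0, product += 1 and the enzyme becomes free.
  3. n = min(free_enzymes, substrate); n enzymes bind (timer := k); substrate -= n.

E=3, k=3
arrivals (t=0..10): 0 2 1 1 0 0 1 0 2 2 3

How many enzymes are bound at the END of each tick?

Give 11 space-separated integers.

Answer: 0 2 3 3 2 1 2 1 3 3 3

Derivation:
t=0: arr=0 -> substrate=0 bound=0 product=0
t=1: arr=2 -> substrate=0 bound=2 product=0
t=2: arr=1 -> substrate=0 bound=3 product=0
t=3: arr=1 -> substrate=1 bound=3 product=0
t=4: arr=0 -> substrate=0 bound=2 product=2
t=5: arr=0 -> substrate=0 bound=1 product=3
t=6: arr=1 -> substrate=0 bound=2 product=3
t=7: arr=0 -> substrate=0 bound=1 product=4
t=8: arr=2 -> substrate=0 bound=3 product=4
t=9: arr=2 -> substrate=1 bound=3 product=5
t=10: arr=3 -> substrate=4 bound=3 product=5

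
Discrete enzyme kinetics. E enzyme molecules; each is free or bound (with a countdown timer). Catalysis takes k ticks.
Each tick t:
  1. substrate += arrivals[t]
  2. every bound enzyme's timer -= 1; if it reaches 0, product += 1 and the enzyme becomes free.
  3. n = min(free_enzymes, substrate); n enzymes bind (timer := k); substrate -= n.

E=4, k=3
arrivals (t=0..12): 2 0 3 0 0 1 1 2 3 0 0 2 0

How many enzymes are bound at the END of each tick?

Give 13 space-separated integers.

Answer: 2 2 4 3 3 2 2 4 4 4 3 4 3

Derivation:
t=0: arr=2 -> substrate=0 bound=2 product=0
t=1: arr=0 -> substrate=0 bound=2 product=0
t=2: arr=3 -> substrate=1 bound=4 product=0
t=3: arr=0 -> substrate=0 bound=3 product=2
t=4: arr=0 -> substrate=0 bound=3 product=2
t=5: arr=1 -> substrate=0 bound=2 product=4
t=6: arr=1 -> substrate=0 bound=2 product=5
t=7: arr=2 -> substrate=0 bound=4 product=5
t=8: arr=3 -> substrate=2 bound=4 product=6
t=9: arr=0 -> substrate=1 bound=4 product=7
t=10: arr=0 -> substrate=0 bound=3 product=9
t=11: arr=2 -> substrate=0 bound=4 product=10
t=12: arr=0 -> substrate=0 bound=3 product=11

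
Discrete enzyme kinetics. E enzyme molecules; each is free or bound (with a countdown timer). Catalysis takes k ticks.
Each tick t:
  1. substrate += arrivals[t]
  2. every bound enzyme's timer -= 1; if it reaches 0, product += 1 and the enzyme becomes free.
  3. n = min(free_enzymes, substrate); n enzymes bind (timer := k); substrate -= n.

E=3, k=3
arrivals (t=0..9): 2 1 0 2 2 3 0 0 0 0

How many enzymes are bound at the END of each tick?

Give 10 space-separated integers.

t=0: arr=2 -> substrate=0 bound=2 product=0
t=1: arr=1 -> substrate=0 bound=3 product=0
t=2: arr=0 -> substrate=0 bound=3 product=0
t=3: arr=2 -> substrate=0 bound=3 product=2
t=4: arr=2 -> substrate=1 bound=3 product=3
t=5: arr=3 -> substrate=4 bound=3 product=3
t=6: arr=0 -> substrate=2 bound=3 product=5
t=7: arr=0 -> substrate=1 bound=3 product=6
t=8: arr=0 -> substrate=1 bound=3 product=6
t=9: arr=0 -> substrate=0 bound=2 product=8

Answer: 2 3 3 3 3 3 3 3 3 2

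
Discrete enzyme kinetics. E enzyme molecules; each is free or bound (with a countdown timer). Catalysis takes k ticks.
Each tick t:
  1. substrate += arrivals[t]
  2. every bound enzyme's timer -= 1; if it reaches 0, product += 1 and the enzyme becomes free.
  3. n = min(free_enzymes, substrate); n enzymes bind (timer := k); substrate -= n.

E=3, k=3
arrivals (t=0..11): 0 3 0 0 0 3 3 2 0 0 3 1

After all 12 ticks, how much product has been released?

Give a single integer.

t=0: arr=0 -> substrate=0 bound=0 product=0
t=1: arr=3 -> substrate=0 bound=3 product=0
t=2: arr=0 -> substrate=0 bound=3 product=0
t=3: arr=0 -> substrate=0 bound=3 product=0
t=4: arr=0 -> substrate=0 bound=0 product=3
t=5: arr=3 -> substrate=0 bound=3 product=3
t=6: arr=3 -> substrate=3 bound=3 product=3
t=7: arr=2 -> substrate=5 bound=3 product=3
t=8: arr=0 -> substrate=2 bound=3 product=6
t=9: arr=0 -> substrate=2 bound=3 product=6
t=10: arr=3 -> substrate=5 bound=3 product=6
t=11: arr=1 -> substrate=3 bound=3 product=9

Answer: 9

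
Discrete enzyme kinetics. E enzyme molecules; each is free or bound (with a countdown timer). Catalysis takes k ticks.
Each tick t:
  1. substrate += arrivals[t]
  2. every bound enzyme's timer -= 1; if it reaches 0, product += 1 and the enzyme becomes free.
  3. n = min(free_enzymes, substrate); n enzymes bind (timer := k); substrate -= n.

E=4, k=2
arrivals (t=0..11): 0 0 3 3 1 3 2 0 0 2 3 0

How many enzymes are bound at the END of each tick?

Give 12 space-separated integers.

Answer: 0 0 3 4 4 4 4 4 1 2 4 3

Derivation:
t=0: arr=0 -> substrate=0 bound=0 product=0
t=1: arr=0 -> substrate=0 bound=0 product=0
t=2: arr=3 -> substrate=0 bound=3 product=0
t=3: arr=3 -> substrate=2 bound=4 product=0
t=4: arr=1 -> substrate=0 bound=4 product=3
t=5: arr=3 -> substrate=2 bound=4 product=4
t=6: arr=2 -> substrate=1 bound=4 product=7
t=7: arr=0 -> substrate=0 bound=4 product=8
t=8: arr=0 -> substrate=0 bound=1 product=11
t=9: arr=2 -> substrate=0 bound=2 product=12
t=10: arr=3 -> substrate=1 bound=4 product=12
t=11: arr=0 -> substrate=0 bound=3 product=14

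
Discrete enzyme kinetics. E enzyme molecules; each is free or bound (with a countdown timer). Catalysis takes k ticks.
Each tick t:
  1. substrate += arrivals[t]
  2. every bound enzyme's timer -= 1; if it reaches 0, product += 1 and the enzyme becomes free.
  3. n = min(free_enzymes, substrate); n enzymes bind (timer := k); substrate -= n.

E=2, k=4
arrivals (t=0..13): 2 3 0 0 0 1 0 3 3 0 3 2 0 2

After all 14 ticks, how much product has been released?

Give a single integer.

t=0: arr=2 -> substrate=0 bound=2 product=0
t=1: arr=3 -> substrate=3 bound=2 product=0
t=2: arr=0 -> substrate=3 bound=2 product=0
t=3: arr=0 -> substrate=3 bound=2 product=0
t=4: arr=0 -> substrate=1 bound=2 product=2
t=5: arr=1 -> substrate=2 bound=2 product=2
t=6: arr=0 -> substrate=2 bound=2 product=2
t=7: arr=3 -> substrate=5 bound=2 product=2
t=8: arr=3 -> substrate=6 bound=2 product=4
t=9: arr=0 -> substrate=6 bound=2 product=4
t=10: arr=3 -> substrate=9 bound=2 product=4
t=11: arr=2 -> substrate=11 bound=2 product=4
t=12: arr=0 -> substrate=9 bound=2 product=6
t=13: arr=2 -> substrate=11 bound=2 product=6

Answer: 6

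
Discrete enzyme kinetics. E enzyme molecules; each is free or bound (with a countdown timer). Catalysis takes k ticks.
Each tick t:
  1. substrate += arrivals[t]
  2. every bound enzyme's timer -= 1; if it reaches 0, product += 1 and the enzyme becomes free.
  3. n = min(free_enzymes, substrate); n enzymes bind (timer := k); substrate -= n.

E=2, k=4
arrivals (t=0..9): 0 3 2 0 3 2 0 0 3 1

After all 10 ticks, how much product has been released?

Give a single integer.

t=0: arr=0 -> substrate=0 bound=0 product=0
t=1: arr=3 -> substrate=1 bound=2 product=0
t=2: arr=2 -> substrate=3 bound=2 product=0
t=3: arr=0 -> substrate=3 bound=2 product=0
t=4: arr=3 -> substrate=6 bound=2 product=0
t=5: arr=2 -> substrate=6 bound=2 product=2
t=6: arr=0 -> substrate=6 bound=2 product=2
t=7: arr=0 -> substrate=6 bound=2 product=2
t=8: arr=3 -> substrate=9 bound=2 product=2
t=9: arr=1 -> substrate=8 bound=2 product=4

Answer: 4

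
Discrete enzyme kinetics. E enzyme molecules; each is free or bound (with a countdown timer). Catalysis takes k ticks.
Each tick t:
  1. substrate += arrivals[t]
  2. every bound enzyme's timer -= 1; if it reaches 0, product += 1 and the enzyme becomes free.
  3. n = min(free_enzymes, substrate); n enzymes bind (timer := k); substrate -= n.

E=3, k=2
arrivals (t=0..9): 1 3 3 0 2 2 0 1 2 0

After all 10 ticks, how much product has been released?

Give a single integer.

t=0: arr=1 -> substrate=0 bound=1 product=0
t=1: arr=3 -> substrate=1 bound=3 product=0
t=2: arr=3 -> substrate=3 bound=3 product=1
t=3: arr=0 -> substrate=1 bound=3 product=3
t=4: arr=2 -> substrate=2 bound=3 product=4
t=5: arr=2 -> substrate=2 bound=3 product=6
t=6: arr=0 -> substrate=1 bound=3 product=7
t=7: arr=1 -> substrate=0 bound=3 product=9
t=8: arr=2 -> substrate=1 bound=3 product=10
t=9: arr=0 -> substrate=0 bound=2 product=12

Answer: 12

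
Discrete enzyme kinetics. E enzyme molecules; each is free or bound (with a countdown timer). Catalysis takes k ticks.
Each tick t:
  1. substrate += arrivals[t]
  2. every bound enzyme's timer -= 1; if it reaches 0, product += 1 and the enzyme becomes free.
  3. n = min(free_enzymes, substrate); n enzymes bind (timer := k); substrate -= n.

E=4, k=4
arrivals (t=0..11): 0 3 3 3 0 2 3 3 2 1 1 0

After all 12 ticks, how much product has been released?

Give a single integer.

Answer: 8

Derivation:
t=0: arr=0 -> substrate=0 bound=0 product=0
t=1: arr=3 -> substrate=0 bound=3 product=0
t=2: arr=3 -> substrate=2 bound=4 product=0
t=3: arr=3 -> substrate=5 bound=4 product=0
t=4: arr=0 -> substrate=5 bound=4 product=0
t=5: arr=2 -> substrate=4 bound=4 product=3
t=6: arr=3 -> substrate=6 bound=4 product=4
t=7: arr=3 -> substrate=9 bound=4 product=4
t=8: arr=2 -> substrate=11 bound=4 product=4
t=9: arr=1 -> substrate=9 bound=4 product=7
t=10: arr=1 -> substrate=9 bound=4 product=8
t=11: arr=0 -> substrate=9 bound=4 product=8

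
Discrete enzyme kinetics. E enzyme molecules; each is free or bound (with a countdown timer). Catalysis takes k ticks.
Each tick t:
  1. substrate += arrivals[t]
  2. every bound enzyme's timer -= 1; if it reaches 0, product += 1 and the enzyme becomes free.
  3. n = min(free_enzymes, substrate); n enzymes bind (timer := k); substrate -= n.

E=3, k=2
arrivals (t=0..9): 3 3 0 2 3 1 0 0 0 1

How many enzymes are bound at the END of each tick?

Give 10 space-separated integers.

t=0: arr=3 -> substrate=0 bound=3 product=0
t=1: arr=3 -> substrate=3 bound=3 product=0
t=2: arr=0 -> substrate=0 bound=3 product=3
t=3: arr=2 -> substrate=2 bound=3 product=3
t=4: arr=3 -> substrate=2 bound=3 product=6
t=5: arr=1 -> substrate=3 bound=3 product=6
t=6: arr=0 -> substrate=0 bound=3 product=9
t=7: arr=0 -> substrate=0 bound=3 product=9
t=8: arr=0 -> substrate=0 bound=0 product=12
t=9: arr=1 -> substrate=0 bound=1 product=12

Answer: 3 3 3 3 3 3 3 3 0 1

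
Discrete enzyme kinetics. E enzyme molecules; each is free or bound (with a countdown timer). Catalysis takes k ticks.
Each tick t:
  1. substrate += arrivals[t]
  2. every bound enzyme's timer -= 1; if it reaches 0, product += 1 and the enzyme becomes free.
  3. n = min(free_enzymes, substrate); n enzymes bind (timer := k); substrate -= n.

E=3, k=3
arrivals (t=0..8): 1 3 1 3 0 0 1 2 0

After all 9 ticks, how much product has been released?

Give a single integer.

Answer: 6

Derivation:
t=0: arr=1 -> substrate=0 bound=1 product=0
t=1: arr=3 -> substrate=1 bound=3 product=0
t=2: arr=1 -> substrate=2 bound=3 product=0
t=3: arr=3 -> substrate=4 bound=3 product=1
t=4: arr=0 -> substrate=2 bound=3 product=3
t=5: arr=0 -> substrate=2 bound=3 product=3
t=6: arr=1 -> substrate=2 bound=3 product=4
t=7: arr=2 -> substrate=2 bound=3 product=6
t=8: arr=0 -> substrate=2 bound=3 product=6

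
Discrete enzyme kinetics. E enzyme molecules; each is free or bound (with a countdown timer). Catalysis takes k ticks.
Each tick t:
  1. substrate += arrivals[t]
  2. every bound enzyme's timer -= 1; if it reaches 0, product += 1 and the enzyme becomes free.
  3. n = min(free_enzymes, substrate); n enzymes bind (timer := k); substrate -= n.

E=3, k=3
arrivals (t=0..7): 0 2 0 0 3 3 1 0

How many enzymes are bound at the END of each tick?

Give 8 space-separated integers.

t=0: arr=0 -> substrate=0 bound=0 product=0
t=1: arr=2 -> substrate=0 bound=2 product=0
t=2: arr=0 -> substrate=0 bound=2 product=0
t=3: arr=0 -> substrate=0 bound=2 product=0
t=4: arr=3 -> substrate=0 bound=3 product=2
t=5: arr=3 -> substrate=3 bound=3 product=2
t=6: arr=1 -> substrate=4 bound=3 product=2
t=7: arr=0 -> substrate=1 bound=3 product=5

Answer: 0 2 2 2 3 3 3 3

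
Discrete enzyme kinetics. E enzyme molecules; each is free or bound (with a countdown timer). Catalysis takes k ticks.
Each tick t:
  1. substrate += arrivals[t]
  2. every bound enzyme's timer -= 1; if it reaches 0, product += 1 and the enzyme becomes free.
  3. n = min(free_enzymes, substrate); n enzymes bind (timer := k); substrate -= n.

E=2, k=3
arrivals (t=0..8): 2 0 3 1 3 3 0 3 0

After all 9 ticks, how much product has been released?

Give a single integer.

Answer: 4

Derivation:
t=0: arr=2 -> substrate=0 bound=2 product=0
t=1: arr=0 -> substrate=0 bound=2 product=0
t=2: arr=3 -> substrate=3 bound=2 product=0
t=3: arr=1 -> substrate=2 bound=2 product=2
t=4: arr=3 -> substrate=5 bound=2 product=2
t=5: arr=3 -> substrate=8 bound=2 product=2
t=6: arr=0 -> substrate=6 bound=2 product=4
t=7: arr=3 -> substrate=9 bound=2 product=4
t=8: arr=0 -> substrate=9 bound=2 product=4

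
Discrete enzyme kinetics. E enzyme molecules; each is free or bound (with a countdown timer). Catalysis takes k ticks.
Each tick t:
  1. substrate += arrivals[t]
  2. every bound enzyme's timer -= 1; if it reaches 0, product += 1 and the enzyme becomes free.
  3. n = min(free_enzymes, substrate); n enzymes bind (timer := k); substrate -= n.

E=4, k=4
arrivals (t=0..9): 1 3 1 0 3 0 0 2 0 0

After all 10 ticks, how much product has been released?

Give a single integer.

Answer: 8

Derivation:
t=0: arr=1 -> substrate=0 bound=1 product=0
t=1: arr=3 -> substrate=0 bound=4 product=0
t=2: arr=1 -> substrate=1 bound=4 product=0
t=3: arr=0 -> substrate=1 bound=4 product=0
t=4: arr=3 -> substrate=3 bound=4 product=1
t=5: arr=0 -> substrate=0 bound=4 product=4
t=6: arr=0 -> substrate=0 bound=4 product=4
t=7: arr=2 -> substrate=2 bound=4 product=4
t=8: arr=0 -> substrate=1 bound=4 product=5
t=9: arr=0 -> substrate=0 bound=2 product=8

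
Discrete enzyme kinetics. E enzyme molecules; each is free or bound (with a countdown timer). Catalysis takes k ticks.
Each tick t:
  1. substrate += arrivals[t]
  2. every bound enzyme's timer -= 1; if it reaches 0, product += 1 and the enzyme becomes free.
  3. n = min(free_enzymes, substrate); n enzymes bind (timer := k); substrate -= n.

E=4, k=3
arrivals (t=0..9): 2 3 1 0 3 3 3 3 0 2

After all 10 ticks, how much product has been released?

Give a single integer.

t=0: arr=2 -> substrate=0 bound=2 product=0
t=1: arr=3 -> substrate=1 bound=4 product=0
t=2: arr=1 -> substrate=2 bound=4 product=0
t=3: arr=0 -> substrate=0 bound=4 product=2
t=4: arr=3 -> substrate=1 bound=4 product=4
t=5: arr=3 -> substrate=4 bound=4 product=4
t=6: arr=3 -> substrate=5 bound=4 product=6
t=7: arr=3 -> substrate=6 bound=4 product=8
t=8: arr=0 -> substrate=6 bound=4 product=8
t=9: arr=2 -> substrate=6 bound=4 product=10

Answer: 10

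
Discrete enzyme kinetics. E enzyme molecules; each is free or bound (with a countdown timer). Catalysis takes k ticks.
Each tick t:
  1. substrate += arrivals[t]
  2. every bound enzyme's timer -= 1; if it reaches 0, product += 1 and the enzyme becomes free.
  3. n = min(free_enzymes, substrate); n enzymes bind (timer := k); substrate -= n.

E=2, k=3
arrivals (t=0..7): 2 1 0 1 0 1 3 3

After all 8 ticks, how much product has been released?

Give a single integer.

t=0: arr=2 -> substrate=0 bound=2 product=0
t=1: arr=1 -> substrate=1 bound=2 product=0
t=2: arr=0 -> substrate=1 bound=2 product=0
t=3: arr=1 -> substrate=0 bound=2 product=2
t=4: arr=0 -> substrate=0 bound=2 product=2
t=5: arr=1 -> substrate=1 bound=2 product=2
t=6: arr=3 -> substrate=2 bound=2 product=4
t=7: arr=3 -> substrate=5 bound=2 product=4

Answer: 4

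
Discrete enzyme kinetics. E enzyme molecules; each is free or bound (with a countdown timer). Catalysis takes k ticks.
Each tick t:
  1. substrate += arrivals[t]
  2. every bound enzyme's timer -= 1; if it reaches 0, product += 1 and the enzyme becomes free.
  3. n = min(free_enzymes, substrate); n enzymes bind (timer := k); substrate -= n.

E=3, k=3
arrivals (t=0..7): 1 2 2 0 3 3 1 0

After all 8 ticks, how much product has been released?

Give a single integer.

t=0: arr=1 -> substrate=0 bound=1 product=0
t=1: arr=2 -> substrate=0 bound=3 product=0
t=2: arr=2 -> substrate=2 bound=3 product=0
t=3: arr=0 -> substrate=1 bound=3 product=1
t=4: arr=3 -> substrate=2 bound=3 product=3
t=5: arr=3 -> substrate=5 bound=3 product=3
t=6: arr=1 -> substrate=5 bound=3 product=4
t=7: arr=0 -> substrate=3 bound=3 product=6

Answer: 6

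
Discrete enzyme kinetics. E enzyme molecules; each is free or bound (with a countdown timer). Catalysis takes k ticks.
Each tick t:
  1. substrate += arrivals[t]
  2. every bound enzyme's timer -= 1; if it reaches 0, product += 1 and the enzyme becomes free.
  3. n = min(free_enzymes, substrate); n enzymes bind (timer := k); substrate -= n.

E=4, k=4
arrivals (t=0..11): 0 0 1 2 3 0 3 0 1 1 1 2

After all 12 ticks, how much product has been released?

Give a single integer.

t=0: arr=0 -> substrate=0 bound=0 product=0
t=1: arr=0 -> substrate=0 bound=0 product=0
t=2: arr=1 -> substrate=0 bound=1 product=0
t=3: arr=2 -> substrate=0 bound=3 product=0
t=4: arr=3 -> substrate=2 bound=4 product=0
t=5: arr=0 -> substrate=2 bound=4 product=0
t=6: arr=3 -> substrate=4 bound=4 product=1
t=7: arr=0 -> substrate=2 bound=4 product=3
t=8: arr=1 -> substrate=2 bound=4 product=4
t=9: arr=1 -> substrate=3 bound=4 product=4
t=10: arr=1 -> substrate=3 bound=4 product=5
t=11: arr=2 -> substrate=3 bound=4 product=7

Answer: 7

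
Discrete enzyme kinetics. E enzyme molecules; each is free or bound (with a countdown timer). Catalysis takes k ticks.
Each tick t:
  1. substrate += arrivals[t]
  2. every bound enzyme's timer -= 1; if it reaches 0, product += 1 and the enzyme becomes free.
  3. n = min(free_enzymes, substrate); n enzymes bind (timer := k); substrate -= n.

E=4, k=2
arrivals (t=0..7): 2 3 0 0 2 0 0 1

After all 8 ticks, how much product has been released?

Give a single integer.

Answer: 7

Derivation:
t=0: arr=2 -> substrate=0 bound=2 product=0
t=1: arr=3 -> substrate=1 bound=4 product=0
t=2: arr=0 -> substrate=0 bound=3 product=2
t=3: arr=0 -> substrate=0 bound=1 product=4
t=4: arr=2 -> substrate=0 bound=2 product=5
t=5: arr=0 -> substrate=0 bound=2 product=5
t=6: arr=0 -> substrate=0 bound=0 product=7
t=7: arr=1 -> substrate=0 bound=1 product=7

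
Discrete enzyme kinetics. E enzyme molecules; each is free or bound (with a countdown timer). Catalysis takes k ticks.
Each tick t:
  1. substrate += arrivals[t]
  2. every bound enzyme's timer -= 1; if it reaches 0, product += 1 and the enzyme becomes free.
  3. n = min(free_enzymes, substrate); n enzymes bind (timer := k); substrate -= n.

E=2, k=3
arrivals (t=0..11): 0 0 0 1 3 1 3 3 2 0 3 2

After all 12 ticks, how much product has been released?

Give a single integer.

Answer: 4

Derivation:
t=0: arr=0 -> substrate=0 bound=0 product=0
t=1: arr=0 -> substrate=0 bound=0 product=0
t=2: arr=0 -> substrate=0 bound=0 product=0
t=3: arr=1 -> substrate=0 bound=1 product=0
t=4: arr=3 -> substrate=2 bound=2 product=0
t=5: arr=1 -> substrate=3 bound=2 product=0
t=6: arr=3 -> substrate=5 bound=2 product=1
t=7: arr=3 -> substrate=7 bound=2 product=2
t=8: arr=2 -> substrate=9 bound=2 product=2
t=9: arr=0 -> substrate=8 bound=2 product=3
t=10: arr=3 -> substrate=10 bound=2 product=4
t=11: arr=2 -> substrate=12 bound=2 product=4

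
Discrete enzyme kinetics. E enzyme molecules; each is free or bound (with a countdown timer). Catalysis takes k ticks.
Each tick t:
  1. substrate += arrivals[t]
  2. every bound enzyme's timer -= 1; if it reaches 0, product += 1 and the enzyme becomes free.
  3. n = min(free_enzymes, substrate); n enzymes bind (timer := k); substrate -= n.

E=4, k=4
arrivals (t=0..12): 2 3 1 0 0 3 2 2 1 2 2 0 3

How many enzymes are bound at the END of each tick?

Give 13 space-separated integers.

Answer: 2 4 4 4 4 4 4 4 4 4 4 4 4

Derivation:
t=0: arr=2 -> substrate=0 bound=2 product=0
t=1: arr=3 -> substrate=1 bound=4 product=0
t=2: arr=1 -> substrate=2 bound=4 product=0
t=3: arr=0 -> substrate=2 bound=4 product=0
t=4: arr=0 -> substrate=0 bound=4 product=2
t=5: arr=3 -> substrate=1 bound=4 product=4
t=6: arr=2 -> substrate=3 bound=4 product=4
t=7: arr=2 -> substrate=5 bound=4 product=4
t=8: arr=1 -> substrate=4 bound=4 product=6
t=9: arr=2 -> substrate=4 bound=4 product=8
t=10: arr=2 -> substrate=6 bound=4 product=8
t=11: arr=0 -> substrate=6 bound=4 product=8
t=12: arr=3 -> substrate=7 bound=4 product=10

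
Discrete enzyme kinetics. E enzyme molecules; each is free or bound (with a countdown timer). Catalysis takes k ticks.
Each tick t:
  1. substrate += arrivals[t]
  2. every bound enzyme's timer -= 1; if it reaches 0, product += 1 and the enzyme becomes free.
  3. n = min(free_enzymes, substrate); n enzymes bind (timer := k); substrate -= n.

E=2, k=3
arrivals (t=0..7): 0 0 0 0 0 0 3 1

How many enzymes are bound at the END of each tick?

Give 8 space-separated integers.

Answer: 0 0 0 0 0 0 2 2

Derivation:
t=0: arr=0 -> substrate=0 bound=0 product=0
t=1: arr=0 -> substrate=0 bound=0 product=0
t=2: arr=0 -> substrate=0 bound=0 product=0
t=3: arr=0 -> substrate=0 bound=0 product=0
t=4: arr=0 -> substrate=0 bound=0 product=0
t=5: arr=0 -> substrate=0 bound=0 product=0
t=6: arr=3 -> substrate=1 bound=2 product=0
t=7: arr=1 -> substrate=2 bound=2 product=0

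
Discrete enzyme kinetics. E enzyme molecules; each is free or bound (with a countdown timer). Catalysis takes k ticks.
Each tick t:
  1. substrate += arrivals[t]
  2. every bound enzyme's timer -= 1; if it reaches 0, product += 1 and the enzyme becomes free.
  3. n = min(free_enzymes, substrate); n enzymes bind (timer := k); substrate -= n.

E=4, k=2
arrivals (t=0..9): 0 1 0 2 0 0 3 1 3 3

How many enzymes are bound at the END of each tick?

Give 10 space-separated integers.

t=0: arr=0 -> substrate=0 bound=0 product=0
t=1: arr=1 -> substrate=0 bound=1 product=0
t=2: arr=0 -> substrate=0 bound=1 product=0
t=3: arr=2 -> substrate=0 bound=2 product=1
t=4: arr=0 -> substrate=0 bound=2 product=1
t=5: arr=0 -> substrate=0 bound=0 product=3
t=6: arr=3 -> substrate=0 bound=3 product=3
t=7: arr=1 -> substrate=0 bound=4 product=3
t=8: arr=3 -> substrate=0 bound=4 product=6
t=9: arr=3 -> substrate=2 bound=4 product=7

Answer: 0 1 1 2 2 0 3 4 4 4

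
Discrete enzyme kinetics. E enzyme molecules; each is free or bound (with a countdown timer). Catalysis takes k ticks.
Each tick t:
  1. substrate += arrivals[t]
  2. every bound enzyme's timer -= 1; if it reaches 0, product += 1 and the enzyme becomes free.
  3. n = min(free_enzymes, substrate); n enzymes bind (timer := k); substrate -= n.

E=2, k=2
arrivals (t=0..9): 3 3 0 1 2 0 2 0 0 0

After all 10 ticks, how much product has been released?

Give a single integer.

Answer: 8

Derivation:
t=0: arr=3 -> substrate=1 bound=2 product=0
t=1: arr=3 -> substrate=4 bound=2 product=0
t=2: arr=0 -> substrate=2 bound=2 product=2
t=3: arr=1 -> substrate=3 bound=2 product=2
t=4: arr=2 -> substrate=3 bound=2 product=4
t=5: arr=0 -> substrate=3 bound=2 product=4
t=6: arr=2 -> substrate=3 bound=2 product=6
t=7: arr=0 -> substrate=3 bound=2 product=6
t=8: arr=0 -> substrate=1 bound=2 product=8
t=9: arr=0 -> substrate=1 bound=2 product=8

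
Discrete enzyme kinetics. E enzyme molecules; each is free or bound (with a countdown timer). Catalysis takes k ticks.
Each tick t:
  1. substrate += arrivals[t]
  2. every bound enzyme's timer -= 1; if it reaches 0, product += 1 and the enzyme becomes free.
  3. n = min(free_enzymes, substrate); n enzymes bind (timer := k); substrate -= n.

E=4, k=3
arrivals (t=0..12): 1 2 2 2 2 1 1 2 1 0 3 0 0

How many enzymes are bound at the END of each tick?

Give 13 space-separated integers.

t=0: arr=1 -> substrate=0 bound=1 product=0
t=1: arr=2 -> substrate=0 bound=3 product=0
t=2: arr=2 -> substrate=1 bound=4 product=0
t=3: arr=2 -> substrate=2 bound=4 product=1
t=4: arr=2 -> substrate=2 bound=4 product=3
t=5: arr=1 -> substrate=2 bound=4 product=4
t=6: arr=1 -> substrate=2 bound=4 product=5
t=7: arr=2 -> substrate=2 bound=4 product=7
t=8: arr=1 -> substrate=2 bound=4 product=8
t=9: arr=0 -> substrate=1 bound=4 product=9
t=10: arr=3 -> substrate=2 bound=4 product=11
t=11: arr=0 -> substrate=1 bound=4 product=12
t=12: arr=0 -> substrate=0 bound=4 product=13

Answer: 1 3 4 4 4 4 4 4 4 4 4 4 4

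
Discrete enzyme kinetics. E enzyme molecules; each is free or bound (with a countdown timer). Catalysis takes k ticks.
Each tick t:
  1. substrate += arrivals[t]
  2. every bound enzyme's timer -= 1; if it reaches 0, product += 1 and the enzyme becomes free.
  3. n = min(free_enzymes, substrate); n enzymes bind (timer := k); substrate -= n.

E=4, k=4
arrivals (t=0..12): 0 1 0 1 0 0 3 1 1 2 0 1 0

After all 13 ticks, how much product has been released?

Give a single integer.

Answer: 6

Derivation:
t=0: arr=0 -> substrate=0 bound=0 product=0
t=1: arr=1 -> substrate=0 bound=1 product=0
t=2: arr=0 -> substrate=0 bound=1 product=0
t=3: arr=1 -> substrate=0 bound=2 product=0
t=4: arr=0 -> substrate=0 bound=2 product=0
t=5: arr=0 -> substrate=0 bound=1 product=1
t=6: arr=3 -> substrate=0 bound=4 product=1
t=7: arr=1 -> substrate=0 bound=4 product=2
t=8: arr=1 -> substrate=1 bound=4 product=2
t=9: arr=2 -> substrate=3 bound=4 product=2
t=10: arr=0 -> substrate=0 bound=4 product=5
t=11: arr=1 -> substrate=0 bound=4 product=6
t=12: arr=0 -> substrate=0 bound=4 product=6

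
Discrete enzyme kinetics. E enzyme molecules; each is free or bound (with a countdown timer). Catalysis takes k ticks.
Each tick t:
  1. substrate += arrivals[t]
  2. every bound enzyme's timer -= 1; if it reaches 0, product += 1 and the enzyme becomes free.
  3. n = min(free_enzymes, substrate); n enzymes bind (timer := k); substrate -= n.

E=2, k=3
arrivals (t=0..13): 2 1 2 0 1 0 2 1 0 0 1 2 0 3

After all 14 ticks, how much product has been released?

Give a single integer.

t=0: arr=2 -> substrate=0 bound=2 product=0
t=1: arr=1 -> substrate=1 bound=2 product=0
t=2: arr=2 -> substrate=3 bound=2 product=0
t=3: arr=0 -> substrate=1 bound=2 product=2
t=4: arr=1 -> substrate=2 bound=2 product=2
t=5: arr=0 -> substrate=2 bound=2 product=2
t=6: arr=2 -> substrate=2 bound=2 product=4
t=7: arr=1 -> substrate=3 bound=2 product=4
t=8: arr=0 -> substrate=3 bound=2 product=4
t=9: arr=0 -> substrate=1 bound=2 product=6
t=10: arr=1 -> substrate=2 bound=2 product=6
t=11: arr=2 -> substrate=4 bound=2 product=6
t=12: arr=0 -> substrate=2 bound=2 product=8
t=13: arr=3 -> substrate=5 bound=2 product=8

Answer: 8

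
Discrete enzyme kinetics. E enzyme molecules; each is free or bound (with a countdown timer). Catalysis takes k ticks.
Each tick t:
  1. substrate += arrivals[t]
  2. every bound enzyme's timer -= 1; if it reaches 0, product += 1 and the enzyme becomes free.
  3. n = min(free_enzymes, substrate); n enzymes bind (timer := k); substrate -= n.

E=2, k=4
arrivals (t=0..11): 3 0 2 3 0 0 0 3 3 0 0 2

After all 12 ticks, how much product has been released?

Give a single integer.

Answer: 4

Derivation:
t=0: arr=3 -> substrate=1 bound=2 product=0
t=1: arr=0 -> substrate=1 bound=2 product=0
t=2: arr=2 -> substrate=3 bound=2 product=0
t=3: arr=3 -> substrate=6 bound=2 product=0
t=4: arr=0 -> substrate=4 bound=2 product=2
t=5: arr=0 -> substrate=4 bound=2 product=2
t=6: arr=0 -> substrate=4 bound=2 product=2
t=7: arr=3 -> substrate=7 bound=2 product=2
t=8: arr=3 -> substrate=8 bound=2 product=4
t=9: arr=0 -> substrate=8 bound=2 product=4
t=10: arr=0 -> substrate=8 bound=2 product=4
t=11: arr=2 -> substrate=10 bound=2 product=4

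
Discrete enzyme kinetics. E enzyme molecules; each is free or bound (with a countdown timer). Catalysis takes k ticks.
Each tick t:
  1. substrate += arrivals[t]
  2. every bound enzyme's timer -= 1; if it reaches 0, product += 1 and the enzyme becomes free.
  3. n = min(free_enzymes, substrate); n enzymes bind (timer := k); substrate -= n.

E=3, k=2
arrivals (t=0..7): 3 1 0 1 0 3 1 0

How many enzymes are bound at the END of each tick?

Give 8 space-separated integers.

Answer: 3 3 1 2 1 3 3 1

Derivation:
t=0: arr=3 -> substrate=0 bound=3 product=0
t=1: arr=1 -> substrate=1 bound=3 product=0
t=2: arr=0 -> substrate=0 bound=1 product=3
t=3: arr=1 -> substrate=0 bound=2 product=3
t=4: arr=0 -> substrate=0 bound=1 product=4
t=5: arr=3 -> substrate=0 bound=3 product=5
t=6: arr=1 -> substrate=1 bound=3 product=5
t=7: arr=0 -> substrate=0 bound=1 product=8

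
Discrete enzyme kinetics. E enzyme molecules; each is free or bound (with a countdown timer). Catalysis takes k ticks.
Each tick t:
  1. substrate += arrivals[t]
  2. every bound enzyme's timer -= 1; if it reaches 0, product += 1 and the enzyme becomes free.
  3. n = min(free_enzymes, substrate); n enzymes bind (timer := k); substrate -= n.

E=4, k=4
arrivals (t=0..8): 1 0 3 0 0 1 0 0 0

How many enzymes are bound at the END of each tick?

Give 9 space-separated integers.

Answer: 1 1 4 4 3 4 1 1 1

Derivation:
t=0: arr=1 -> substrate=0 bound=1 product=0
t=1: arr=0 -> substrate=0 bound=1 product=0
t=2: arr=3 -> substrate=0 bound=4 product=0
t=3: arr=0 -> substrate=0 bound=4 product=0
t=4: arr=0 -> substrate=0 bound=3 product=1
t=5: arr=1 -> substrate=0 bound=4 product=1
t=6: arr=0 -> substrate=0 bound=1 product=4
t=7: arr=0 -> substrate=0 bound=1 product=4
t=8: arr=0 -> substrate=0 bound=1 product=4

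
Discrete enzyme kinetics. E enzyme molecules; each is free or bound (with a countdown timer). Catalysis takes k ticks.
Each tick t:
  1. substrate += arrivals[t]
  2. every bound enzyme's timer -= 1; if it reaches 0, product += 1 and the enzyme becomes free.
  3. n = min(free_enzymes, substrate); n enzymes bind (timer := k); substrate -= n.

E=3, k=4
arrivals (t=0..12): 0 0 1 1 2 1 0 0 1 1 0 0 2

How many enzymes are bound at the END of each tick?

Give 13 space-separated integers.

Answer: 0 0 1 2 3 3 3 3 3 3 3 2 3

Derivation:
t=0: arr=0 -> substrate=0 bound=0 product=0
t=1: arr=0 -> substrate=0 bound=0 product=0
t=2: arr=1 -> substrate=0 bound=1 product=0
t=3: arr=1 -> substrate=0 bound=2 product=0
t=4: arr=2 -> substrate=1 bound=3 product=0
t=5: arr=1 -> substrate=2 bound=3 product=0
t=6: arr=0 -> substrate=1 bound=3 product=1
t=7: arr=0 -> substrate=0 bound=3 product=2
t=8: arr=1 -> substrate=0 bound=3 product=3
t=9: arr=1 -> substrate=1 bound=3 product=3
t=10: arr=0 -> substrate=0 bound=3 product=4
t=11: arr=0 -> substrate=0 bound=2 product=5
t=12: arr=2 -> substrate=0 bound=3 product=6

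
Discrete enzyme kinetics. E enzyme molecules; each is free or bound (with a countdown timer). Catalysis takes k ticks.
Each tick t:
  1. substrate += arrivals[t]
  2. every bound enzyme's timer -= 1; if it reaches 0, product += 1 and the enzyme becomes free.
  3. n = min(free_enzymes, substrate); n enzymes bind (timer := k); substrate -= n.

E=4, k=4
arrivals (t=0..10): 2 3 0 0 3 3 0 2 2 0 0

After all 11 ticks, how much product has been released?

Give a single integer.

t=0: arr=2 -> substrate=0 bound=2 product=0
t=1: arr=3 -> substrate=1 bound=4 product=0
t=2: arr=0 -> substrate=1 bound=4 product=0
t=3: arr=0 -> substrate=1 bound=4 product=0
t=4: arr=3 -> substrate=2 bound=4 product=2
t=5: arr=3 -> substrate=3 bound=4 product=4
t=6: arr=0 -> substrate=3 bound=4 product=4
t=7: arr=2 -> substrate=5 bound=4 product=4
t=8: arr=2 -> substrate=5 bound=4 product=6
t=9: arr=0 -> substrate=3 bound=4 product=8
t=10: arr=0 -> substrate=3 bound=4 product=8

Answer: 8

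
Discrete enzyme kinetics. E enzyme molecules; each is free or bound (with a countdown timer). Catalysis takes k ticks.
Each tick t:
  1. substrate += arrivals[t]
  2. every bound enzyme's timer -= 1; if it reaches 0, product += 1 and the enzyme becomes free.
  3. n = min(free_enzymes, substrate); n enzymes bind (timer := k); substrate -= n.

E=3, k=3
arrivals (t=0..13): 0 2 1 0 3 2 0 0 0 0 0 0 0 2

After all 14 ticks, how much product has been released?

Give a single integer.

t=0: arr=0 -> substrate=0 bound=0 product=0
t=1: arr=2 -> substrate=0 bound=2 product=0
t=2: arr=1 -> substrate=0 bound=3 product=0
t=3: arr=0 -> substrate=0 bound=3 product=0
t=4: arr=3 -> substrate=1 bound=3 product=2
t=5: arr=2 -> substrate=2 bound=3 product=3
t=6: arr=0 -> substrate=2 bound=3 product=3
t=7: arr=0 -> substrate=0 bound=3 product=5
t=8: arr=0 -> substrate=0 bound=2 product=6
t=9: arr=0 -> substrate=0 bound=2 product=6
t=10: arr=0 -> substrate=0 bound=0 product=8
t=11: arr=0 -> substrate=0 bound=0 product=8
t=12: arr=0 -> substrate=0 bound=0 product=8
t=13: arr=2 -> substrate=0 bound=2 product=8

Answer: 8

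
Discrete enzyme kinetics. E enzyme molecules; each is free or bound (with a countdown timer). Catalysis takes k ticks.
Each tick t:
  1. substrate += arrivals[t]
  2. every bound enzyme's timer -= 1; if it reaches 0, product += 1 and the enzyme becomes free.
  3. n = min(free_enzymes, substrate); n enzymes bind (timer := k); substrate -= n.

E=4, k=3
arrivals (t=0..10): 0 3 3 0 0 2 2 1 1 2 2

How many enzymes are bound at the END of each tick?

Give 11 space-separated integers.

Answer: 0 3 4 4 3 4 4 4 4 4 4

Derivation:
t=0: arr=0 -> substrate=0 bound=0 product=0
t=1: arr=3 -> substrate=0 bound=3 product=0
t=2: arr=3 -> substrate=2 bound=4 product=0
t=3: arr=0 -> substrate=2 bound=4 product=0
t=4: arr=0 -> substrate=0 bound=3 product=3
t=5: arr=2 -> substrate=0 bound=4 product=4
t=6: arr=2 -> substrate=2 bound=4 product=4
t=7: arr=1 -> substrate=1 bound=4 product=6
t=8: arr=1 -> substrate=0 bound=4 product=8
t=9: arr=2 -> substrate=2 bound=4 product=8
t=10: arr=2 -> substrate=2 bound=4 product=10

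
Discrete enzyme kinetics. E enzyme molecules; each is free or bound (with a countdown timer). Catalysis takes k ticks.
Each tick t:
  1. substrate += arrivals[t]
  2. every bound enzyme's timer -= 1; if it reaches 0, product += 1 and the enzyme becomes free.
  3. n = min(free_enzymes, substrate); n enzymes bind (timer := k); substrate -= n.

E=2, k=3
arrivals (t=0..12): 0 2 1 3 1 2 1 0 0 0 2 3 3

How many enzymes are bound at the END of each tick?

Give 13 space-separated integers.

Answer: 0 2 2 2 2 2 2 2 2 2 2 2 2

Derivation:
t=0: arr=0 -> substrate=0 bound=0 product=0
t=1: arr=2 -> substrate=0 bound=2 product=0
t=2: arr=1 -> substrate=1 bound=2 product=0
t=3: arr=3 -> substrate=4 bound=2 product=0
t=4: arr=1 -> substrate=3 bound=2 product=2
t=5: arr=2 -> substrate=5 bound=2 product=2
t=6: arr=1 -> substrate=6 bound=2 product=2
t=7: arr=0 -> substrate=4 bound=2 product=4
t=8: arr=0 -> substrate=4 bound=2 product=4
t=9: arr=0 -> substrate=4 bound=2 product=4
t=10: arr=2 -> substrate=4 bound=2 product=6
t=11: arr=3 -> substrate=7 bound=2 product=6
t=12: arr=3 -> substrate=10 bound=2 product=6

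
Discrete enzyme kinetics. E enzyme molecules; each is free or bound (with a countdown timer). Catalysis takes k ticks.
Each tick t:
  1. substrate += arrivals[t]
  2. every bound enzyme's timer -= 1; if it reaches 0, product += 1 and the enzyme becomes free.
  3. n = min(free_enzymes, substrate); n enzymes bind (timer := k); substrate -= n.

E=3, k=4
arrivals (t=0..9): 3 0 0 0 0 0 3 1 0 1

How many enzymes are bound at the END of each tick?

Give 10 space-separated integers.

Answer: 3 3 3 3 0 0 3 3 3 3

Derivation:
t=0: arr=3 -> substrate=0 bound=3 product=0
t=1: arr=0 -> substrate=0 bound=3 product=0
t=2: arr=0 -> substrate=0 bound=3 product=0
t=3: arr=0 -> substrate=0 bound=3 product=0
t=4: arr=0 -> substrate=0 bound=0 product=3
t=5: arr=0 -> substrate=0 bound=0 product=3
t=6: arr=3 -> substrate=0 bound=3 product=3
t=7: arr=1 -> substrate=1 bound=3 product=3
t=8: arr=0 -> substrate=1 bound=3 product=3
t=9: arr=1 -> substrate=2 bound=3 product=3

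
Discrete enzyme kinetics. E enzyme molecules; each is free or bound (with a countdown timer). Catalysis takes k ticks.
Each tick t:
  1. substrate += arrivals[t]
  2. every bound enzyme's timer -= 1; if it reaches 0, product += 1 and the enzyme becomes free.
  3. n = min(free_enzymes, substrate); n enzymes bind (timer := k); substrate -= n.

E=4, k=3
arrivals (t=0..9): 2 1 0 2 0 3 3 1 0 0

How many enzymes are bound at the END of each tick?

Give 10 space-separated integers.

Answer: 2 3 3 3 2 4 4 4 4 3

Derivation:
t=0: arr=2 -> substrate=0 bound=2 product=0
t=1: arr=1 -> substrate=0 bound=3 product=0
t=2: arr=0 -> substrate=0 bound=3 product=0
t=3: arr=2 -> substrate=0 bound=3 product=2
t=4: arr=0 -> substrate=0 bound=2 product=3
t=5: arr=3 -> substrate=1 bound=4 product=3
t=6: arr=3 -> substrate=2 bound=4 product=5
t=7: arr=1 -> substrate=3 bound=4 product=5
t=8: arr=0 -> substrate=1 bound=4 product=7
t=9: arr=0 -> substrate=0 bound=3 product=9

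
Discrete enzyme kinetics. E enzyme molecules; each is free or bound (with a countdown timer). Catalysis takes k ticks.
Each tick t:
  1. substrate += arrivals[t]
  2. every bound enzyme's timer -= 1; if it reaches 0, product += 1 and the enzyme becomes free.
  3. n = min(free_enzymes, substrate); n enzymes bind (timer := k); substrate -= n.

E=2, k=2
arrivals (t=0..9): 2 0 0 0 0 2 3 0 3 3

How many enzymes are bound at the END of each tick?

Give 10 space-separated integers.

t=0: arr=2 -> substrate=0 bound=2 product=0
t=1: arr=0 -> substrate=0 bound=2 product=0
t=2: arr=0 -> substrate=0 bound=0 product=2
t=3: arr=0 -> substrate=0 bound=0 product=2
t=4: arr=0 -> substrate=0 bound=0 product=2
t=5: arr=2 -> substrate=0 bound=2 product=2
t=6: arr=3 -> substrate=3 bound=2 product=2
t=7: arr=0 -> substrate=1 bound=2 product=4
t=8: arr=3 -> substrate=4 bound=2 product=4
t=9: arr=3 -> substrate=5 bound=2 product=6

Answer: 2 2 0 0 0 2 2 2 2 2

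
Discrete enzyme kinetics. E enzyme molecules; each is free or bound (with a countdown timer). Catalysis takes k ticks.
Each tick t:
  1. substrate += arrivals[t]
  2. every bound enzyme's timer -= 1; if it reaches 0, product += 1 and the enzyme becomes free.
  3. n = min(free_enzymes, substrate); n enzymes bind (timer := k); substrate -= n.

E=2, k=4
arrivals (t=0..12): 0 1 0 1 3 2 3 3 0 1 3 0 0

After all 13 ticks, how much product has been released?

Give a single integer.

Answer: 4

Derivation:
t=0: arr=0 -> substrate=0 bound=0 product=0
t=1: arr=1 -> substrate=0 bound=1 product=0
t=2: arr=0 -> substrate=0 bound=1 product=0
t=3: arr=1 -> substrate=0 bound=2 product=0
t=4: arr=3 -> substrate=3 bound=2 product=0
t=5: arr=2 -> substrate=4 bound=2 product=1
t=6: arr=3 -> substrate=7 bound=2 product=1
t=7: arr=3 -> substrate=9 bound=2 product=2
t=8: arr=0 -> substrate=9 bound=2 product=2
t=9: arr=1 -> substrate=9 bound=2 product=3
t=10: arr=3 -> substrate=12 bound=2 product=3
t=11: arr=0 -> substrate=11 bound=2 product=4
t=12: arr=0 -> substrate=11 bound=2 product=4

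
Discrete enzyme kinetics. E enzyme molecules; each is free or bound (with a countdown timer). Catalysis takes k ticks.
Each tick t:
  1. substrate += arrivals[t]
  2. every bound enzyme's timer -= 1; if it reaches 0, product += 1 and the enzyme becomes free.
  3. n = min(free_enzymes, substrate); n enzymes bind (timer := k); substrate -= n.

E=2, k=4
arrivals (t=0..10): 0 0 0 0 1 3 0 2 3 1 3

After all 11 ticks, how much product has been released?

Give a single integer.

t=0: arr=0 -> substrate=0 bound=0 product=0
t=1: arr=0 -> substrate=0 bound=0 product=0
t=2: arr=0 -> substrate=0 bound=0 product=0
t=3: arr=0 -> substrate=0 bound=0 product=0
t=4: arr=1 -> substrate=0 bound=1 product=0
t=5: arr=3 -> substrate=2 bound=2 product=0
t=6: arr=0 -> substrate=2 bound=2 product=0
t=7: arr=2 -> substrate=4 bound=2 product=0
t=8: arr=3 -> substrate=6 bound=2 product=1
t=9: arr=1 -> substrate=6 bound=2 product=2
t=10: arr=3 -> substrate=9 bound=2 product=2

Answer: 2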